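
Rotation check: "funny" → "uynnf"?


Word: "funny", Candidate: "uynnf"
Method: check if candidate is substring of word+word
"funnyfunny" contains "uynnf"? No
Is rotation = No


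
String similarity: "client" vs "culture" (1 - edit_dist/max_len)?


Word 1: "client" (length 6)
Word 2: "culture" (length 7)
One optimal edit sequence:
  1. keep 'c'
  2. insert 'u'  (+1)
  3. keep 'l'
  4. substitute 'i' -> 't'  (+1)
  5. substitute 'e' -> 'u'  (+1)
  6. substitute 'n' -> 'r'  (+1)
  7. substitute 't' -> 'e'  (+1)
Edit distance = 5
Max length = max(6, 7) = 7
Similarity = 1 - 5/7
= 0.2857


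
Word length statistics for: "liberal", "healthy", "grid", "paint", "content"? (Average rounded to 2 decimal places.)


Lengths: "liberal"=7, "healthy"=7, "grid"=4, "paint"=5, "content"=7
Sum = 30, Count = 5
Average = 30/5 = 6.00
= avg=6.00, min=4, max=7


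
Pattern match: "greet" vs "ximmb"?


Pattern of "greet": [0, 1, 2, 2, 3]
Pattern of "ximmb": [0, 1, 2, 2, 3]
Patterns match
Same pattern = Yes


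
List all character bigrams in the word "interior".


Word: "interior" (length 8)
Number of bigrams = 8 - 2 + 1 = 7
  Position 0: "in"
  Position 1: "nt"
  Position 2: "te"
  Position 3: "er"
  Position 4: "ri"
  Position 5: "io"
  Position 6: "or"
Bigrams = "in", "nt", "te", "er", "ri", "io", "or"


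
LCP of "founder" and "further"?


Word 1: "founder"
Word 2: "further"
Comparing from start:
  Pos 0: 'f' == 'f'
  Pos 1: 'o' != 'u' (stop)
LCP = "f" (length 1)


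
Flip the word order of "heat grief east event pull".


Original: "heat grief east event pull"
Words (1..n): heat | grief | east | event | pull
Reversed (n..1): pull | event | east | grief | heat
Result = "pull event east grief heat"


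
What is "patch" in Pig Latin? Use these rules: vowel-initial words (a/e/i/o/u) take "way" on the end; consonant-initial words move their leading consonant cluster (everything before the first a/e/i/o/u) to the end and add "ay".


Word: "patch"
Starts with consonant(s) → move to end, add 'ay'
Consonant cluster: "p"
Pig Latin = "atchpay"


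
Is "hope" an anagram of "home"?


Word 1: "home" → sorted: ehmo
Word 2: "hope" → sorted: ehop
Same letters? ehmo != ehop
Anagram = No


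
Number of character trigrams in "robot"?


Word: "robot" (length 5)
Number of 3-grams = length - 3 + 1 = 5 - 3 + 1
= 3


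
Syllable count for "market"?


Word: "market"
Syllable breakdown: mar · ket
Counting: 2 parts
= 2 syllables


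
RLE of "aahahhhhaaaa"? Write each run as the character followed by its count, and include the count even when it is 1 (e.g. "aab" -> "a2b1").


String: "aahahhhhaaaa"
Scanning for consecutive runs:
  'a' x 2
  'h' x 1
  'a' x 1
  'h' x 4
  'a' x 4
RLE = "a2h1a1h4a4"


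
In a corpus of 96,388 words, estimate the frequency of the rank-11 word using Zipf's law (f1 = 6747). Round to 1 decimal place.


Zipf's law: f(r) = f(1) / r
f(1) = 6747
f(11) = 6747 / 11
= 613.4 occurrences


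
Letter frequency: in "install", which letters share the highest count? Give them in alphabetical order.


Word: "install"
Letter counts:
  'a': 1
  'i': 1
  'l': 2
  'n': 1
  's': 1
  't': 1
Maximum count = 2
Most frequent = 'l' (2 times each)


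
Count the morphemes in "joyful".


Word: "joyful"
Morphemes: joy + -ful
Each morpheme carries meaning
= 2 morphemes


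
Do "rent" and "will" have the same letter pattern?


Pattern of "rent": [0, 1, 2, 3]
Pattern of "will": [0, 1, 2, 2]
Patterns do not match
Same pattern = No


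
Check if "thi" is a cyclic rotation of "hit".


Word: "hit", Candidate: "thi"
Method: check if candidate is substring of word+word
"hithit" contains "thi"? Yes
Is rotation = Yes


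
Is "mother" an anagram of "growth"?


Word 1: "growth" → sorted: ghortw
Word 2: "mother" → sorted: ehmort
Same letters? ghortw != ehmort
Anagram = No


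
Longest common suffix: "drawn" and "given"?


Word 1: "drawn"
Word 2: "given"
Comparing from end:
  Pos -1: 'n' == 'n'
  Pos -2: 'w' != 'e' (stop)
LCS = "n" (length 1)


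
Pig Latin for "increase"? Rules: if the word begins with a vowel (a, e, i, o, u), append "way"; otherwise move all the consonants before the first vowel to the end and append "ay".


Word: "increase"
Starts with vowel → add 'way'
Pig Latin = "increaseway"


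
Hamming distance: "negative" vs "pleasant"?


Comparing character by character (same length = 8):
  Pos 0: 'n' vs 'p' !=
  Pos 1: 'e' vs 'l' !=
  Pos 2: 'g' vs 'e' !=
  Pos 3: 'a' vs 'a' =
  Pos 4: 't' vs 's' !=
  Pos 5: 'i' vs 'a' !=
  Pos 6: 'v' vs 'n' !=
  Pos 7: 'e' vs 't' !=
Hamming distance = 7


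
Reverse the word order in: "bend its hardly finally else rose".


Original: "bend its hardly finally else rose"
Words (1..n): bend | its | hardly | finally | else | rose
Reversed (n..1): rose | else | finally | hardly | its | bend
Result = "rose else finally hardly its bend"


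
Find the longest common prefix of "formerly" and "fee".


Word 1: "formerly"
Word 2: "fee"
Comparing from start:
  Pos 0: 'f' == 'f'
  Pos 1: 'o' != 'e' (stop)
LCP = "f" (length 1)


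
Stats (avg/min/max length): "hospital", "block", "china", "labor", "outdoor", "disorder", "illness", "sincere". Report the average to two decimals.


Lengths: "hospital"=8, "block"=5, "china"=5, "labor"=5, "outdoor"=7, "disorder"=8, "illness"=7, "sincere"=7
Sum = 52, Count = 8
Average = 52/8 = 6.50
= avg=6.50, min=5, max=8


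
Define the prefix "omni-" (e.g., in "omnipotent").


Prefix: omni-
Example: omnipotent = omni- + potent
Meaning = all


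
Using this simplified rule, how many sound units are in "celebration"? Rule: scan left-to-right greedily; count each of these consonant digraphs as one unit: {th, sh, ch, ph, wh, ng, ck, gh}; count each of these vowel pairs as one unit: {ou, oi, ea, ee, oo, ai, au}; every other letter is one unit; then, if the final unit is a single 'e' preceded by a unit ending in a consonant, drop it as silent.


Word: "celebration" (11 letters)
Left-to-right scan:
  1. 'c' (letter)
  2. 'e' (letter)
  3. 'l' (letter)
  4. 'e' (letter)
  5. 'b' (letter)
  6. 'r' (letter)
  7. 'a' (letter)
  8. 't' (letter)
  9. 'i' (letter)
  10. 'o' (letter)
  11. 'n' (letter)
Units from scan: 11
Sound units = 11 units


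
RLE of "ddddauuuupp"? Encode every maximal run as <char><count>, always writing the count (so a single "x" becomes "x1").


String: "ddddauuuupp"
Scanning for consecutive runs:
  'd' x 4
  'a' x 1
  'u' x 4
  'p' x 2
RLE = "d4a1u4p2"


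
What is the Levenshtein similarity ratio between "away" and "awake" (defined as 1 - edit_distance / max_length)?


Word 1: "away" (length 4)
Word 2: "awake" (length 5)
One optimal edit sequence:
  1. keep 'a'
  2. keep 'w'
  3. keep 'a'
  4. insert 'k'  (+1)
  5. substitute 'y' -> 'e'  (+1)
Edit distance = 2
Max length = max(4, 5) = 5
Similarity = 1 - 2/5
= 0.6000


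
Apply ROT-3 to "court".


Word: "court"
Shift: 3
Each letter → (letter + shift) mod 26:
  'c' (2) + 3 = 5 → 'f'
  'o' (14) + 3 = 17 → 'r'
  'u' (20) + 3 = 23 → 'x'
  'r' (17) + 3 = 20 → 'u'
  't' (19) + 3 = 22 → 'w'
Result = "frxuw"


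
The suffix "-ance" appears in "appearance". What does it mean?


Suffix: -ance
Example: appearance = appear + -ance
Meaning = state of


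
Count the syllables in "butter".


Word: "butter"
Syllable breakdown: but-ter
Counting: 2 parts
= 2 syllables


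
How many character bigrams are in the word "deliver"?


Word: "deliver" (length 7)
Number of 2-grams = length - 2 + 1 = 7 - 2 + 1
= 6


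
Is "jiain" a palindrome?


Word: "jiain"
Reversed: "niaij"
Forward == Backward? jiain != niaij
Palindrome = No


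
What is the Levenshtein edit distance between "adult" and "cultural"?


Word 1: "adult" (length 5)
Word 2: "cultural" (length 8)
One optimal edit sequence (insert/delete/substitute each cost 1):
  1. delete 'a'  (+1)
  2. substitute 'd' -> 'c'  (+1)
  3. keep 'u'
  4. keep 'l'
  5. keep 't'
  6. insert 'u'  (+1)
  7. insert 'r'  (+1)
  8. insert 'a'  (+1)
  9. insert 'l'  (+1)
Total edit operations: 6
Edit distance = 6


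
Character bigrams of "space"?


Word: "space" (length 5)
Number of bigrams = 5 - 2 + 1 = 4
  Position 0: "sp"
  Position 1: "pa"
  Position 2: "ac"
  Position 3: "ce"
Bigrams = "sp", "pa", "ac", "ce"


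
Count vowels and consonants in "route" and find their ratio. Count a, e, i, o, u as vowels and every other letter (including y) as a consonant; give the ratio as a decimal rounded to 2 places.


Word: "route"
Vowels (a,e,i,o,u): 3
Consonants: 2
Ratio = 3/2
= 1.50


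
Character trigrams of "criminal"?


Word: "criminal" (length 8)
Number of trigrams = 8 - 3 + 1 = 6
  Position 0: "cri"
  Position 1: "rim"
  Position 2: "imi"
  Position 3: "min"
  Position 4: "ina"
  Position 5: "nal"
Trigrams = "cri", "rim", "imi", "min", "ina", "nal"


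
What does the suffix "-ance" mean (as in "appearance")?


Suffix: -ance
Example: appearance (appear + -ance)
Meaning = state of


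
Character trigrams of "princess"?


Word: "princess" (length 8)
Number of trigrams = 8 - 3 + 1 = 6
  Position 0: "pri"
  Position 1: "rin"
  Position 2: "inc"
  Position 3: "nce"
  Position 4: "ces"
  Position 5: "ess"
Trigrams = "pri", "rin", "inc", "nce", "ces", "ess"


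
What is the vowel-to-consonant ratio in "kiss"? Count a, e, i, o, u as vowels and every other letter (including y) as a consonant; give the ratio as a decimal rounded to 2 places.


Word: "kiss"
Vowels (a,e,i,o,u): 1
Consonants: 3
Ratio = 1/3
= 0.33


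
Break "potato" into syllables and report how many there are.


Word: "potato"
Syllable breakdown: po · ta · to
Counting: 3 parts
= 3 syllables


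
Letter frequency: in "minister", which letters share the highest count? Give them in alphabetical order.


Word: "minister"
Letter counts:
  'e': 1
  'i': 2
  'm': 1
  'n': 1
  'r': 1
  's': 1
  't': 1
Maximum count = 2
Most frequent = 'i' (2 times each)


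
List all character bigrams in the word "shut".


Word: "shut" (length 4)
Number of bigrams = 4 - 2 + 1 = 3
  Position 0: "sh"
  Position 1: "hu"
  Position 2: "ut"
Bigrams = "sh", "hu", "ut"


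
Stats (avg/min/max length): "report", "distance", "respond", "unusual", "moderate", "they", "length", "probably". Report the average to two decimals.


Lengths: "report"=6, "distance"=8, "respond"=7, "unusual"=7, "moderate"=8, "they"=4, "length"=6, "probably"=8
Sum = 54, Count = 8
Average = 54/8 = 6.75
= avg=6.75, min=4, max=8


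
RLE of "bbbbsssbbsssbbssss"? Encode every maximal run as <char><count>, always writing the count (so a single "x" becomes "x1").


String: "bbbbsssbbsssbbssss"
Scanning for consecutive runs:
  'b' x 4
  's' x 3
  'b' x 2
  's' x 3
  'b' x 2
  's' x 4
RLE = "b4s3b2s3b2s4"


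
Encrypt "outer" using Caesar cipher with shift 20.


Word: "outer"
Shift: 20
Each letter → (letter + shift) mod 26:
  'o' (14) + 20 = 8 → 'i'
  'u' (20) + 20 = 14 → 'o'
  't' (19) + 20 = 13 → 'n'
  'e' (4) + 20 = 24 → 'y'
  'r' (17) + 20 = 11 → 'l'
Result = "ionyl"


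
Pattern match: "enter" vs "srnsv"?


Pattern of "enter": [0, 1, 2, 0, 3]
Pattern of "srnsv": [0, 1, 2, 0, 3]
Patterns match
Same pattern = Yes


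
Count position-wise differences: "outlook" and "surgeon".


Comparing character by character (same length = 7):
  Pos 0: 'o' vs 's' !=
  Pos 1: 'u' vs 'u' =
  Pos 2: 't' vs 'r' !=
  Pos 3: 'l' vs 'g' !=
  Pos 4: 'o' vs 'e' !=
  Pos 5: 'o' vs 'o' =
  Pos 6: 'k' vs 'n' !=
Hamming distance = 5


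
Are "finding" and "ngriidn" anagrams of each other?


Word 1: "finding" → sorted: dfgiinn
Word 2: "ngriidn" → sorted: dgiinnr
Same letters? dfgiinn != dgiinnr
Anagram = No


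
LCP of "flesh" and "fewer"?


Word 1: "flesh"
Word 2: "fewer"
Comparing from start:
  Pos 0: 'f' == 'f'
  Pos 1: 'l' != 'e' (stop)
LCP = "f" (length 1)


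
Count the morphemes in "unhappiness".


Word: "unhappiness"
Morphemes: un- + happi + -ness
Each morpheme carries meaning
= 3 morphemes


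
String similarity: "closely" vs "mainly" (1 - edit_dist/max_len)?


Word 1: "closely" (length 7)
Word 2: "mainly" (length 6)
One optimal edit sequence:
  1. delete 'c'  (+1)
  2. substitute 'l' -> 'm'  (+1)
  3. substitute 'o' -> 'a'  (+1)
  4. substitute 's' -> 'i'  (+1)
  5. substitute 'e' -> 'n'  (+1)
  6. keep 'l'
  7. keep 'y'
Edit distance = 5
Max length = max(7, 6) = 7
Similarity = 1 - 5/7
= 0.2857


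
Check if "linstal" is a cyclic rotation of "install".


Word: "install", Candidate: "linstal"
Method: check if candidate is substring of word+word
"installinstall" contains "linstal"? Yes
Is rotation = Yes


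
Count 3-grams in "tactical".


Word: "tactical" (length 8)
Number of 3-grams = length - 3 + 1 = 8 - 3 + 1
= 6


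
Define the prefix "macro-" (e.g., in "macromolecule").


Prefix: macro-
As in: macromolecule -> macro- + molecule
Meaning = large


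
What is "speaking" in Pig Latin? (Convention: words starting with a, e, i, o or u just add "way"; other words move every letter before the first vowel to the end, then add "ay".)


Word: "speaking"
Starts with consonant(s) → move to end, add 'ay'
Consonant cluster: "sp"
Pig Latin = "eakingspay"


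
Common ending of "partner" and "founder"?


Word 1: "partner"
Word 2: "founder"
Comparing from end:
  Pos -1: 'r' == 'r'
  Pos -2: 'e' == 'e'
  Pos -3: 'n' != 'd' (stop)
LCS = "er" (length 2)


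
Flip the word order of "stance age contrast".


Original: "stance age contrast"
Words (1..n): stance | age | contrast
Reversed (n..1): contrast | age | stance
Result = "contrast age stance"


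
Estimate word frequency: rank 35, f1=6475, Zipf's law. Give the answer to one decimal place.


Zipf's law: f(r) = f(1) / r
f(1) = 6475
f(35) = 6475 / 35
= 185.0 occurrences


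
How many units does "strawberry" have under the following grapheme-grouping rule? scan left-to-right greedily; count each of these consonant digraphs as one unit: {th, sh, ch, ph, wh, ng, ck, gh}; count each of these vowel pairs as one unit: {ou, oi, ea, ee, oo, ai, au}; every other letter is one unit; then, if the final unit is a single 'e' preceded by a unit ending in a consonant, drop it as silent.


Word: "strawberry" (10 letters)
Left-to-right scan:
  [1] 's' (letter)
  [2] 't' (letter)
  [3] 'r' (letter)
  [4] 'a' (letter)
  [5] 'w' (letter)
  [6] 'b' (letter)
  [7] 'e' (letter)
  [8] 'r' (letter)
  [9] 'r' (letter)
  [10] 'y' (letter)
Units from scan: 10
Sound units = 10 units


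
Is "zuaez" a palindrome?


Word: "zuaez"
Reversed: "zeauz"
Forward == Backward? zuaez != zeauz
Palindrome = No


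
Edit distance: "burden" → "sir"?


Word 1: "burden" (length 6)
Word 2: "sir" (length 3)
One optimal edit sequence (insert/delete/substitute each cost 1):
  1. substitute 'b' -> 's'  (+1)
  2. substitute 'u' -> 'i'  (+1)
  3. keep 'r'
  4. delete 'd'  (+1)
  5. delete 'e'  (+1)
  6. delete 'n'  (+1)
Total edit operations: 5
Edit distance = 5


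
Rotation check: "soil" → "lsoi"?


Word: "soil", Candidate: "lsoi"
Method: check if candidate is substring of word+word
"soilsoil" contains "lsoi"? Yes
Is rotation = Yes


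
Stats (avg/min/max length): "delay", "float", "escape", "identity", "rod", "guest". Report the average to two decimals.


Lengths: "delay"=5, "float"=5, "escape"=6, "identity"=8, "rod"=3, "guest"=5
Sum = 32, Count = 6
Average = 32/6 = 5.33
= avg=5.33, min=3, max=8


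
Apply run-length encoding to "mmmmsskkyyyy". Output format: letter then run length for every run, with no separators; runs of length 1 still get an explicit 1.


String: "mmmmsskkyyyy"
Scanning for consecutive runs:
  'm' x 4
  's' x 2
  'k' x 2
  'y' x 4
RLE = "m4s2k2y4"


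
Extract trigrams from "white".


Word: "white" (length 5)
Number of trigrams = 5 - 3 + 1 = 3
  Position 0: "whi"
  Position 1: "hit"
  Position 2: "ite"
Trigrams = "whi", "hit", "ite"


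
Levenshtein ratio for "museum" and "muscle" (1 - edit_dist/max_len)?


Word 1: "museum" (length 6)
Word 2: "muscle" (length 6)
One optimal edit sequence:
  1. keep 'm'
  2. keep 'u'
  3. keep 's'
  4. substitute 'e' -> 'c'  (+1)
  5. substitute 'u' -> 'l'  (+1)
  6. substitute 'm' -> 'e'  (+1)
Edit distance = 3
Max length = max(6, 6) = 6
Similarity = 1 - 3/6
= 0.5000


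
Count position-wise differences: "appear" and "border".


Comparing character by character (same length = 6):
  Pos 0: 'a' vs 'b' !=
  Pos 1: 'p' vs 'o' !=
  Pos 2: 'p' vs 'r' !=
  Pos 3: 'e' vs 'd' !=
  Pos 4: 'a' vs 'e' !=
  Pos 5: 'r' vs 'r' =
Hamming distance = 5


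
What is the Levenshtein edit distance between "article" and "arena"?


Word 1: "article" (length 7)
Word 2: "arena" (length 5)
One optimal edit sequence (insert/delete/substitute each cost 1):
  1. keep 'a'
  2. keep 'r'
  3. delete 't'  (+1)
  4. delete 'i'  (+1)
  5. substitute 'c' -> 'e'  (+1)
  6. substitute 'l' -> 'n'  (+1)
  7. substitute 'e' -> 'a'  (+1)
Total edit operations: 5
Edit distance = 5


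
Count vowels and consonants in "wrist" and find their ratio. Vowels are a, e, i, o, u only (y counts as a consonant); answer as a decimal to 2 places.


Word: "wrist"
Vowels (a,e,i,o,u): 1
Consonants: 4
Ratio = 1/4
= 0.25


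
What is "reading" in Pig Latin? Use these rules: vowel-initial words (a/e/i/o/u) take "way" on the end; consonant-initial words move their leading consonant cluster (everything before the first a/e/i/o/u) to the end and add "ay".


Word: "reading"
Starts with consonant(s) → move to end, add 'ay'
Consonant cluster: "r"
Pig Latin = "eadingray"


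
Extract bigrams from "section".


Word: "section" (length 7)
Number of bigrams = 7 - 2 + 1 = 6
  Position 0: "se"
  Position 1: "ec"
  Position 2: "ct"
  Position 3: "ti"
  Position 4: "io"
  Position 5: "on"
Bigrams = "se", "ec", "ct", "ti", "io", "on"


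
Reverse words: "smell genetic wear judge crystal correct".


Original: "smell genetic wear judge crystal correct"
Words (1..n): smell | genetic | wear | judge | crystal | correct
Reversed (n..1): correct | crystal | judge | wear | genetic | smell
Result = "correct crystal judge wear genetic smell"


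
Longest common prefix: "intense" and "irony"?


Word 1: "intense"
Word 2: "irony"
Comparing from start:
  Pos 0: 'i' == 'i'
  Pos 1: 'n' != 'r' (stop)
LCP = "i" (length 1)


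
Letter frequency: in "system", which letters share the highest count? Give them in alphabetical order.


Word: "system"
Letter counts:
  'e': 1
  'm': 1
  's': 2
  't': 1
  'y': 1
Maximum count = 2
Most frequent = 's' (2 times each)


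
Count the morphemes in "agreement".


Word: "agreement"
Morphemes: agree / -ment
Each morpheme carries meaning
= 2 morphemes


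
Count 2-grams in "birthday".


Word: "birthday" (length 8)
Number of 2-grams = length - 2 + 1 = 8 - 2 + 1
= 7


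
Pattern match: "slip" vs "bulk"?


Pattern of "slip": [0, 1, 2, 3]
Pattern of "bulk": [0, 1, 2, 3]
Patterns match
Same pattern = Yes


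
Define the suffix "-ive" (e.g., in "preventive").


Suffix: -ive
Example: preventive (prevent + -ive)
Meaning = tending to


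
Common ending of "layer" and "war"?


Word 1: "layer"
Word 2: "war"
Comparing from end:
  Pos -1: 'r' == 'r'
  Pos -2: 'e' != 'a' (stop)
LCS = "r" (length 1)


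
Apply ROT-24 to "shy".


Word: "shy"
Shift: 24
Each letter → (letter + shift) mod 26:
  's' (18) + 24 = 16 → 'q'
  'h' (7) + 24 = 5 → 'f'
  'y' (24) + 24 = 22 → 'w'
Result = "qfw"


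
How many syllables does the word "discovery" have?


Word: "discovery"
Syllable breakdown: dis · cov · er · y
Counting: 4 parts
= 4 syllables


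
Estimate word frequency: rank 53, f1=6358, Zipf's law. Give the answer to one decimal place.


Zipf's law: f(r) = f(1) / r
f(1) = 6358
f(53) = 6358 / 53
= 120.0 occurrences


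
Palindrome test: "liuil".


Word: "liuil"
Reversed: "liuil"
Forward == Backward? liuil == liuil
Palindrome = Yes


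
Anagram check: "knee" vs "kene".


Word 1: "knee" → sorted: eekn
Word 2: "kene" → sorted: eekn
Same letters? eekn == eekn
Anagram = Yes


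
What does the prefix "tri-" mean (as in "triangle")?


Prefix: tri-
Example: triangle = tri- + angle
Meaning = three


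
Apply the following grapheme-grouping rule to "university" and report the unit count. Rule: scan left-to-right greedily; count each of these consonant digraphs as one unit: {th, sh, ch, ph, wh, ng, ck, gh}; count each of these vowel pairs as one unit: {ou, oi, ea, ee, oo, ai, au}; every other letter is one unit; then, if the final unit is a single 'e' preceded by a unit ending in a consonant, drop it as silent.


Word: "university" (10 letters)
Left-to-right scan:
  (1) 'u' (letter)
  (2) 'n' (letter)
  (3) 'i' (letter)
  (4) 'v' (letter)
  (5) 'e' (letter)
  (6) 'r' (letter)
  (7) 's' (letter)
  (8) 'i' (letter)
  (9) 't' (letter)
  (10) 'y' (letter)
Units from scan: 10
Sound units = 10 units


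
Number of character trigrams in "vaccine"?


Word: "vaccine" (length 7)
Number of 3-grams = length - 3 + 1 = 7 - 3 + 1
= 5


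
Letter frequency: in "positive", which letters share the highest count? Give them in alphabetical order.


Word: "positive"
Letter counts:
  'e': 1
  'i': 2
  'o': 1
  'p': 1
  's': 1
  't': 1
  'v': 1
Maximum count = 2
Most frequent = 'i' (2 times each)


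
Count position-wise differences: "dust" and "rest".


Comparing character by character (same length = 4):
  Pos 0: 'd' vs 'r' !=
  Pos 1: 'u' vs 'e' !=
  Pos 2: 's' vs 's' =
  Pos 3: 't' vs 't' =
Hamming distance = 2


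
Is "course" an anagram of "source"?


Word 1: "source" → sorted: ceorsu
Word 2: "course" → sorted: ceorsu
Same letters? ceorsu == ceorsu
Anagram = Yes


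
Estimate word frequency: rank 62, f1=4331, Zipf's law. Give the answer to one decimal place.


Zipf's law: f(r) = f(1) / r
f(1) = 4331
f(62) = 4331 / 62
= 69.9 occurrences


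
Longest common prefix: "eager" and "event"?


Word 1: "eager"
Word 2: "event"
Comparing from start:
  Pos 0: 'e' == 'e'
  Pos 1: 'a' != 'v' (stop)
LCP = "e" (length 1)


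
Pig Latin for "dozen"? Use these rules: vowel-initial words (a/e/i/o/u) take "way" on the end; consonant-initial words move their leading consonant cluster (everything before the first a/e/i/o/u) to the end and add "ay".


Word: "dozen"
Starts with consonant(s) → move to end, add 'ay'
Consonant cluster: "d"
Pig Latin = "ozenday"


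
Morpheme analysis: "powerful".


Word: "powerful"
Morphemes: power / -ful
Each morpheme carries meaning
= 2 morphemes


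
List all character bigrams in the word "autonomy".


Word: "autonomy" (length 8)
Number of bigrams = 8 - 2 + 1 = 7
  Position 0: "au"
  Position 1: "ut"
  Position 2: "to"
  Position 3: "on"
  Position 4: "no"
  Position 5: "om"
  Position 6: "my"
Bigrams = "au", "ut", "to", "on", "no", "om", "my"


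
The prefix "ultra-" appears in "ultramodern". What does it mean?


Prefix: ultra-
Example: ultramodern (ultra- + modern)
Meaning = beyond


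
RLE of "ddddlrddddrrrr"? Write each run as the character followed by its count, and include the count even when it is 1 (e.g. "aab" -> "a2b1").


String: "ddddlrddddrrrr"
Scanning for consecutive runs:
  'd' x 4
  'l' x 1
  'r' x 1
  'd' x 4
  'r' x 4
RLE = "d4l1r1d4r4"


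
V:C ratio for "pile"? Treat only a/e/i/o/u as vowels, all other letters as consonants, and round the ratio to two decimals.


Word: "pile"
Vowels (a,e,i,o,u): 2
Consonants: 2
Ratio = 2/2
= 1.00


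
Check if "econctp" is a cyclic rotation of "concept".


Word: "concept", Candidate: "econctp"
Method: check if candidate is substring of word+word
"conceptconcept" contains "econctp"? No
Is rotation = No


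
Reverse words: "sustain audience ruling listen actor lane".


Original: "sustain audience ruling listen actor lane"
Words (1..n): sustain | audience | ruling | listen | actor | lane
Reversed (n..1): lane | actor | listen | ruling | audience | sustain
Result = "lane actor listen ruling audience sustain"


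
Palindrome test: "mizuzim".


Word: "mizuzim"
Reversed: "mizuzim"
Forward == Backward? mizuzim == mizuzim
Palindrome = Yes


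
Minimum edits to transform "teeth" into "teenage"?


Word 1: "teeth" (length 5)
Word 2: "teenage" (length 7)
One optimal edit sequence (insert/delete/substitute each cost 1):
  1. keep 't'
  2. keep 'e'
  3. keep 'e'
  4. insert 'n'  (+1)
  5. insert 'a'  (+1)
  6. substitute 't' -> 'g'  (+1)
  7. substitute 'h' -> 'e'  (+1)
Total edit operations: 4
Edit distance = 4


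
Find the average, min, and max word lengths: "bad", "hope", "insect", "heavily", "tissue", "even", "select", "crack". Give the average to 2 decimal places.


Lengths: "bad"=3, "hope"=4, "insect"=6, "heavily"=7, "tissue"=6, "even"=4, "select"=6, "crack"=5
Sum = 41, Count = 8
Average = 41/8 = 5.13
= avg=5.13, min=3, max=7


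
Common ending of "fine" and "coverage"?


Word 1: "fine"
Word 2: "coverage"
Comparing from end:
  Pos -1: 'e' == 'e'
  Pos -2: 'n' != 'g' (stop)
LCS = "e" (length 1)


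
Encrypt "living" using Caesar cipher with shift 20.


Word: "living"
Shift: 20
Each letter → (letter + shift) mod 26:
  'l' (11) + 20 = 5 → 'f'
  'i' (8) + 20 = 2 → 'c'
  'v' (21) + 20 = 15 → 'p'
  'i' (8) + 20 = 2 → 'c'
  'n' (13) + 20 = 7 → 'h'
  'g' (6) + 20 = 0 → 'a'
Result = "fcpcha"


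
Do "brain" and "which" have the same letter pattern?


Pattern of "brain": [0, 1, 2, 3, 4]
Pattern of "which": [0, 1, 2, 3, 1]
Patterns do not match
Same pattern = No


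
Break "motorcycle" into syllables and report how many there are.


Word: "motorcycle"
Syllable breakdown: mo / tor / cy / cle
Counting: 4 parts
= 4 syllables


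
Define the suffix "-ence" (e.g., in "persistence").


Suffix: -ence
Example: persistence = persist + -ence
Meaning = state of


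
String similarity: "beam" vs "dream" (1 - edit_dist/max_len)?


Word 1: "beam" (length 4)
Word 2: "dream" (length 5)
One optimal edit sequence:
  1. insert 'd'  (+1)
  2. substitute 'b' -> 'r'  (+1)
  3. keep 'e'
  4. keep 'a'
  5. keep 'm'
Edit distance = 2
Max length = max(4, 5) = 5
Similarity = 1 - 2/5
= 0.6000


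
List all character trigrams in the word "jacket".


Word: "jacket" (length 6)
Number of trigrams = 6 - 3 + 1 = 4
  Position 0: "jac"
  Position 1: "ack"
  Position 2: "cke"
  Position 3: "ket"
Trigrams = "jac", "ack", "cke", "ket"


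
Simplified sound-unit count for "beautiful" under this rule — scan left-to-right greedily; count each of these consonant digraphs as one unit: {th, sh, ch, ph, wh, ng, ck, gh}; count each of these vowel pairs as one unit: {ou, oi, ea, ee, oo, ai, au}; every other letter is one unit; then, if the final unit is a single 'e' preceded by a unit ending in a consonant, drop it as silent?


Word: "beautiful" (9 letters)
Left-to-right scan:
  1. 'b' (letter)
  2. 'ea' (vowel-pair)
  3. 'u' (letter)
  4. 't' (letter)
  5. 'i' (letter)
  6. 'f' (letter)
  7. 'u' (letter)
  8. 'l' (letter)
Units from scan: 8
Sound units = 8 units


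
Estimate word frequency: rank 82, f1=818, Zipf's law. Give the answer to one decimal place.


Zipf's law: f(r) = f(1) / r
f(1) = 818
f(82) = 818 / 82
= 10.0 occurrences


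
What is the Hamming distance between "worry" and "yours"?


Comparing character by character (same length = 5):
  Pos 0: 'w' vs 'y' !=
  Pos 1: 'o' vs 'o' =
  Pos 2: 'r' vs 'u' !=
  Pos 3: 'r' vs 'r' =
  Pos 4: 'y' vs 's' !=
Hamming distance = 3


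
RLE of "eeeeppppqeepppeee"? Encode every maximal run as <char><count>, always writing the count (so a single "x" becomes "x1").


String: "eeeeppppqeepppeee"
Scanning for consecutive runs:
  'e' x 4
  'p' x 4
  'q' x 1
  'e' x 2
  'p' x 3
  'e' x 3
RLE = "e4p4q1e2p3e3"


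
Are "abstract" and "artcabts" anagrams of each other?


Word 1: "abstract" → sorted: aabcrstt
Word 2: "artcabts" → sorted: aabcrstt
Same letters? aabcrstt == aabcrstt
Anagram = Yes


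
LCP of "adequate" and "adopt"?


Word 1: "adequate"
Word 2: "adopt"
Comparing from start:
  Pos 0: 'a' == 'a'
  Pos 1: 'd' == 'd'
  Pos 2: 'e' != 'o' (stop)
LCP = "ad" (length 2)


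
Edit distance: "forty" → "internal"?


Word 1: "forty" (length 5)
Word 2: "internal" (length 8)
One optimal edit sequence (insert/delete/substitute each cost 1):
  1. insert 'i'  (+1)
  2. insert 'n'  (+1)
  3. substitute 'f' -> 't'  (+1)
  4. substitute 'o' -> 'e'  (+1)
  5. keep 'r'
  6. insert 'n'  (+1)
  7. substitute 't' -> 'a'  (+1)
  8. substitute 'y' -> 'l'  (+1)
Total edit operations: 7
Edit distance = 7


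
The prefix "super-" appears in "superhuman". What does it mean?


Prefix: super-
Example: superhuman = super- + human
Meaning = above / beyond


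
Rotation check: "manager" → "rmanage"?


Word: "manager", Candidate: "rmanage"
Method: check if candidate is substring of word+word
"managermanager" contains "rmanage"? Yes
Is rotation = Yes


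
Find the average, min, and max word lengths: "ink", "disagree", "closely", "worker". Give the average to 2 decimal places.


Lengths: "ink"=3, "disagree"=8, "closely"=7, "worker"=6
Sum = 24, Count = 4
Average = 24/4 = 6.00
= avg=6.00, min=3, max=8


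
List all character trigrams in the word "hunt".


Word: "hunt" (length 4)
Number of trigrams = 4 - 3 + 1 = 2
  Position 0: "hun"
  Position 1: "unt"
Trigrams = "hun", "unt"


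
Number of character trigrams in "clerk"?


Word: "clerk" (length 5)
Number of 3-grams = length - 3 + 1 = 5 - 3 + 1
= 3


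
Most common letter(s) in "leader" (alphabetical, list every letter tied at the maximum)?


Word: "leader"
Letter counts:
  'a': 1
  'd': 1
  'e': 2
  'l': 1
  'r': 1
Maximum count = 2
Most frequent = 'e' (2 times each)


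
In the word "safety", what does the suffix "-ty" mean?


Suffix: -ty
Example: safety (safe + -ty)
Meaning = quality of


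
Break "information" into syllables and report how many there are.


Word: "information"
Syllable breakdown: in | for | ma | tion
Counting: 4 parts
= 4 syllables


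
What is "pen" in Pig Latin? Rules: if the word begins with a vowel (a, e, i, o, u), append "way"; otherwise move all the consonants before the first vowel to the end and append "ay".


Word: "pen"
Starts with consonant(s) → move to end, add 'ay'
Consonant cluster: "p"
Pig Latin = "enpay"


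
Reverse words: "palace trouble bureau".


Original: "palace trouble bureau"
Words (1..n): palace | trouble | bureau
Reversed (n..1): bureau | trouble | palace
Result = "bureau trouble palace"


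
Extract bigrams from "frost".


Word: "frost" (length 5)
Number of bigrams = 5 - 2 + 1 = 4
  Position 0: "fr"
  Position 1: "ro"
  Position 2: "os"
  Position 3: "st"
Bigrams = "fr", "ro", "os", "st"


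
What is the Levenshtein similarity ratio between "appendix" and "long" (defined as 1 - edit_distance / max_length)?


Word 1: "appendix" (length 8)
Word 2: "long" (length 4)
One optimal edit sequence:
  1. delete 'a'  (+1)
  2. delete 'p'  (+1)
  3. substitute 'p' -> 'l'  (+1)
  4. substitute 'e' -> 'o'  (+1)
  5. keep 'n'
  6. delete 'd'  (+1)
  7. delete 'i'  (+1)
  8. substitute 'x' -> 'g'  (+1)
Edit distance = 7
Max length = max(8, 4) = 8
Similarity = 1 - 7/8
= 0.1250


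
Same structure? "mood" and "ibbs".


Pattern of "mood": [0, 1, 1, 2]
Pattern of "ibbs": [0, 1, 1, 2]
Patterns match
Same pattern = Yes


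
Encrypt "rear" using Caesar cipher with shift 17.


Word: "rear"
Shift: 17
Each letter → (letter + shift) mod 26:
  'r' (17) + 17 = 8 → 'i'
  'e' (4) + 17 = 21 → 'v'
  'a' (0) + 17 = 17 → 'r'
  'r' (17) + 17 = 8 → 'i'
Result = "ivri"


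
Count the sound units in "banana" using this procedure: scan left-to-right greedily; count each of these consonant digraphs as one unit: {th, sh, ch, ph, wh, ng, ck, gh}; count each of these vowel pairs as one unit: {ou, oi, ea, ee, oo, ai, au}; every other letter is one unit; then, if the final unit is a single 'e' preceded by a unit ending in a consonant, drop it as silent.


Word: "banana" (6 letters)
Left-to-right scan:
  (1) 'b' (letter)
  (2) 'a' (letter)
  (3) 'n' (letter)
  (4) 'a' (letter)
  (5) 'n' (letter)
  (6) 'a' (letter)
Units from scan: 6
Sound units = 6 units


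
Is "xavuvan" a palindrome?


Word: "xavuvan"
Reversed: "navuvax"
Forward == Backward? xavuvan != navuvax
Palindrome = No


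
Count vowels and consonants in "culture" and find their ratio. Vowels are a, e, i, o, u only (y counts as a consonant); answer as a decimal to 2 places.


Word: "culture"
Vowels (a,e,i,o,u): 3
Consonants: 4
Ratio = 3/4
= 0.75


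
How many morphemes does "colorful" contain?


Word: "colorful"
Morphemes: color | -ful
Each morpheme carries meaning
= 2 morphemes


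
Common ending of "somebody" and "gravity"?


Word 1: "somebody"
Word 2: "gravity"
Comparing from end:
  Pos -1: 'y' == 'y'
  Pos -2: 'd' != 't' (stop)
LCS = "y" (length 1)


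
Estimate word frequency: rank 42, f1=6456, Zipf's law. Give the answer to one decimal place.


Zipf's law: f(r) = f(1) / r
f(1) = 6456
f(42) = 6456 / 42
= 153.7 occurrences


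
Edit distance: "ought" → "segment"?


Word 1: "ought" (length 5)
Word 2: "segment" (length 7)
One optimal edit sequence (insert/delete/substitute each cost 1):
  1. substitute 'o' -> 's'  (+1)
  2. substitute 'u' -> 'e'  (+1)
  3. keep 'g'
  4. insert 'm'  (+1)
  5. insert 'e'  (+1)
  6. substitute 'h' -> 'n'  (+1)
  7. keep 't'
Total edit operations: 5
Edit distance = 5


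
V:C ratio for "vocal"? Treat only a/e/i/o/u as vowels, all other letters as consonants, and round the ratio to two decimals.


Word: "vocal"
Vowels (a,e,i,o,u): 2
Consonants: 3
Ratio = 2/3
= 0.67


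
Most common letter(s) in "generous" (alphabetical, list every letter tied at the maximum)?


Word: "generous"
Letter counts:
  'e': 2
  'g': 1
  'n': 1
  'o': 1
  'r': 1
  's': 1
  'u': 1
Maximum count = 2
Most frequent = 'e' (2 times each)


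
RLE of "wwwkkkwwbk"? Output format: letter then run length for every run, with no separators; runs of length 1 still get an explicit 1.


String: "wwwkkkwwbk"
Scanning for consecutive runs:
  'w' x 3
  'k' x 3
  'w' x 2
  'b' x 1
  'k' x 1
RLE = "w3k3w2b1k1"


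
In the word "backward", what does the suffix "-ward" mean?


Suffix: -ward
As in: backward -> back + -ward
Meaning = in the direction of


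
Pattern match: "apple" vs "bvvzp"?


Pattern of "apple": [0, 1, 1, 2, 3]
Pattern of "bvvzp": [0, 1, 1, 2, 3]
Patterns match
Same pattern = Yes


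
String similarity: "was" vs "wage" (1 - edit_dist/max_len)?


Word 1: "was" (length 3)
Word 2: "wage" (length 4)
One optimal edit sequence:
  1. keep 'w'
  2. keep 'a'
  3. insert 'g'  (+1)
  4. substitute 's' -> 'e'  (+1)
Edit distance = 2
Max length = max(3, 4) = 4
Similarity = 1 - 2/4
= 0.5000


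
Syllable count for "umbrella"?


Word: "umbrella"
Syllable breakdown: um / brel / la
Counting: 3 parts
= 3 syllables


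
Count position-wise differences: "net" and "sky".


Comparing character by character (same length = 3):
  Pos 0: 'n' vs 's' !=
  Pos 1: 'e' vs 'k' !=
  Pos 2: 't' vs 'y' !=
Hamming distance = 3


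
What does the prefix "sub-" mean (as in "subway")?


Prefix: sub-
Example: subway = sub- + way
Meaning = under / below


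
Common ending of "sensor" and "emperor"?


Word 1: "sensor"
Word 2: "emperor"
Comparing from end:
  Pos -1: 'r' == 'r'
  Pos -2: 'o' == 'o'
  Pos -3: 's' != 'r' (stop)
LCS = "or" (length 2)


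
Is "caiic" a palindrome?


Word: "caiic"
Reversed: "ciiac"
Forward == Backward? caiic != ciiac
Palindrome = No


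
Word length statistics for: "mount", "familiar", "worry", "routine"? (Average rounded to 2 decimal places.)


Lengths: "mount"=5, "familiar"=8, "worry"=5, "routine"=7
Sum = 25, Count = 4
Average = 25/4 = 6.25
= avg=6.25, min=5, max=8


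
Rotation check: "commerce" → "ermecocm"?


Word: "commerce", Candidate: "ermecocm"
Method: check if candidate is substring of word+word
"commercecommerce" contains "ermecocm"? No
Is rotation = No


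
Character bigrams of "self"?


Word: "self" (length 4)
Number of bigrams = 4 - 2 + 1 = 3
  Position 0: "se"
  Position 1: "el"
  Position 2: "lf"
Bigrams = "se", "el", "lf"


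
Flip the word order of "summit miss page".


Original: "summit miss page"
Words (1..n): summit | miss | page
Reversed (n..1): page | miss | summit
Result = "page miss summit"


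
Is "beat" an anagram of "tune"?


Word 1: "tune" → sorted: entu
Word 2: "beat" → sorted: abet
Same letters? entu != abet
Anagram = No


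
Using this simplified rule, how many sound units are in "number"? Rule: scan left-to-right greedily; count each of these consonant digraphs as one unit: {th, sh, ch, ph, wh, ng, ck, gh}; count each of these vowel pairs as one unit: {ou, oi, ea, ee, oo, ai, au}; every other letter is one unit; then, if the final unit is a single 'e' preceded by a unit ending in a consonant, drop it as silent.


Word: "number" (6 letters)
Left-to-right scan:
  (1) 'n' (letter)
  (2) 'u' (letter)
  (3) 'm' (letter)
  (4) 'b' (letter)
  (5) 'e' (letter)
  (6) 'r' (letter)
Units from scan: 6
Sound units = 6 units


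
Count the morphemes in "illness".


Word: "illness"
Morphemes: ill + -ness
Each morpheme carries meaning
= 2 morphemes


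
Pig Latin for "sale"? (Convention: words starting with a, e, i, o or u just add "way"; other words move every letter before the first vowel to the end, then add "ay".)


Word: "sale"
Starts with consonant(s) → move to end, add 'ay'
Consonant cluster: "s"
Pig Latin = "alesay"


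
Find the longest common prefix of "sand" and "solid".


Word 1: "sand"
Word 2: "solid"
Comparing from start:
  Pos 0: 's' == 's'
  Pos 1: 'a' != 'o' (stop)
LCP = "s" (length 1)


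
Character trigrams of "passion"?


Word: "passion" (length 7)
Number of trigrams = 7 - 3 + 1 = 5
  Position 0: "pas"
  Position 1: "ass"
  Position 2: "ssi"
  Position 3: "sio"
  Position 4: "ion"
Trigrams = "pas", "ass", "ssi", "sio", "ion"


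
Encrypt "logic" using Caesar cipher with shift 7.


Word: "logic"
Shift: 7
Each letter → (letter + shift) mod 26:
  'l' (11) + 7 = 18 → 's'
  'o' (14) + 7 = 21 → 'v'
  'g' (6) + 7 = 13 → 'n'
  'i' (8) + 7 = 15 → 'p'
  'c' (2) + 7 = 9 → 'j'
Result = "svnpj"


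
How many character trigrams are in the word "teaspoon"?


Word: "teaspoon" (length 8)
Number of 3-grams = length - 3 + 1 = 8 - 3 + 1
= 6


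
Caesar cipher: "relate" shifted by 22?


Word: "relate"
Shift: 22
Each letter → (letter + shift) mod 26:
  'r' (17) + 22 = 13 → 'n'
  'e' (4) + 22 = 0 → 'a'
  'l' (11) + 22 = 7 → 'h'
  'a' (0) + 22 = 22 → 'w'
  't' (19) + 22 = 15 → 'p'
  'e' (4) + 22 = 0 → 'a'
Result = "nahwpa"


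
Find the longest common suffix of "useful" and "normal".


Word 1: "useful"
Word 2: "normal"
Comparing from end:
  Pos -1: 'l' == 'l'
  Pos -2: 'u' != 'a' (stop)
LCS = "l" (length 1)


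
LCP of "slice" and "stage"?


Word 1: "slice"
Word 2: "stage"
Comparing from start:
  Pos 0: 's' == 's'
  Pos 1: 'l' != 't' (stop)
LCP = "s" (length 1)


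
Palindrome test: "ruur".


Word: "ruur"
Reversed: "ruur"
Forward == Backward? ruur == ruur
Palindrome = Yes


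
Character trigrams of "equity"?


Word: "equity" (length 6)
Number of trigrams = 6 - 3 + 1 = 4
  Position 0: "equ"
  Position 1: "qui"
  Position 2: "uit"
  Position 3: "ity"
Trigrams = "equ", "qui", "uit", "ity"


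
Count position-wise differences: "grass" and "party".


Comparing character by character (same length = 5):
  Pos 0: 'g' vs 'p' !=
  Pos 1: 'r' vs 'a' !=
  Pos 2: 'a' vs 'r' !=
  Pos 3: 's' vs 't' !=
  Pos 4: 's' vs 'y' !=
Hamming distance = 5
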